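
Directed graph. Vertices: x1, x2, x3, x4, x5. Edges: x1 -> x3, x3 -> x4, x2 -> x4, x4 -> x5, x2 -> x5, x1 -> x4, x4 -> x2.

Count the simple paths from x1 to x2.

2

x1→x3→x4→x2
x1→x4→x2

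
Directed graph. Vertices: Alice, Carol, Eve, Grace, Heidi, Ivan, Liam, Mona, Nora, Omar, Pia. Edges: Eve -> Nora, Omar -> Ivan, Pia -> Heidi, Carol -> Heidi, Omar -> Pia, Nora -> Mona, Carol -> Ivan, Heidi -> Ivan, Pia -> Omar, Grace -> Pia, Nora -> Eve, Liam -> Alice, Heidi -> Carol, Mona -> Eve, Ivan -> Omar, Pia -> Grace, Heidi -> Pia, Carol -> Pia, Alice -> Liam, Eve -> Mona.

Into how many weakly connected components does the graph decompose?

3

From Alice: component {Alice, Liam}.
From Carol: component {Carol, Grace, Heidi, Ivan, Omar, Pia}.
From Eve: component {Eve, Mona, Nora}.
That's 3 components.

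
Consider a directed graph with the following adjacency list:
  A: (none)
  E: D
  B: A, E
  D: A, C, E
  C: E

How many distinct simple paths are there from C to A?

1

C→E→D→A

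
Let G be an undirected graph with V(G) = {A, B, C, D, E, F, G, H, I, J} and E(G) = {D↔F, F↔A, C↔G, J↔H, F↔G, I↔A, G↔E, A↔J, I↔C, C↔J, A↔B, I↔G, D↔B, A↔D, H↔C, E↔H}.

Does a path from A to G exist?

Yes

Explore from A.
Distance 1: reach B, D, F, I, J.
Distance 2: reach C, G, H.
Found G.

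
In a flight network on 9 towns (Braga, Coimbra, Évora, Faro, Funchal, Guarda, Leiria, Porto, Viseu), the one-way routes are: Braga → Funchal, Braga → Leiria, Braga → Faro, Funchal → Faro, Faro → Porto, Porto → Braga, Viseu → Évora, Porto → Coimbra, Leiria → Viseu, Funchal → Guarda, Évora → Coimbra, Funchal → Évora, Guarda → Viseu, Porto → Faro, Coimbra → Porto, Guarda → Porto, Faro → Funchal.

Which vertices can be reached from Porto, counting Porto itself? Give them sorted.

Braga, Coimbra, Évora, Faro, Funchal, Guarda, Leiria, Porto, Viseu

Start at Porto.
Its neighbours: Braga, Coimbra, Faro.
Then their neighbours: Funchal, Leiria.
Then next layer: Évora, Guarda, Viseu.
Every vertex is now reached.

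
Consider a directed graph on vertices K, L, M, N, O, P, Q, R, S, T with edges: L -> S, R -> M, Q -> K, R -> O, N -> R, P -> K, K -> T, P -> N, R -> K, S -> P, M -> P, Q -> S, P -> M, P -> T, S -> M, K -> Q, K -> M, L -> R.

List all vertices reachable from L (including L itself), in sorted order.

K, L, M, N, O, P, Q, R, S, T

Start at L.
Its neighbours: R, S.
Then their neighbours: K, M, O, P.
Then next layer: N, Q, T.
Every vertex is now reached.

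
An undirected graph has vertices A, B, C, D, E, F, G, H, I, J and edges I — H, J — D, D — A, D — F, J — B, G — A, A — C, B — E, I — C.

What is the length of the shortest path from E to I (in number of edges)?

Distance 0: E.
Distance 1: B.
Distance 2: J.
Distance 3: D.
Distance 4: A, F.
Distance 5: C, G.
Distance 6: I — contains I.

6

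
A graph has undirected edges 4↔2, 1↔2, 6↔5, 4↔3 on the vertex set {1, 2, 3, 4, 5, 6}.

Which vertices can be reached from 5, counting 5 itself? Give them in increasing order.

Start at 5.
Its neighbours: 6.
Nothing further is reachable.

5, 6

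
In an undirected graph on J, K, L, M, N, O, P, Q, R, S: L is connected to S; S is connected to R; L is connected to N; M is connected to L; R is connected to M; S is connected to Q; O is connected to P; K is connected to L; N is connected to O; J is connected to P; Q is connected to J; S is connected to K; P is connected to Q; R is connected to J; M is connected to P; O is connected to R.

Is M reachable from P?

Explore from P.
Distance 1: reach J, M, O, Q.
Found M.

Yes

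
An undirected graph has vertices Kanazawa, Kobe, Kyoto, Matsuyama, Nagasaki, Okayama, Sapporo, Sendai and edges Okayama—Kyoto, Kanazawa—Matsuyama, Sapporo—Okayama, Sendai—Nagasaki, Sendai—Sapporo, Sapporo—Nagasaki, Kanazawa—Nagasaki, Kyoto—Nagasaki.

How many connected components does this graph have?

From Kanazawa: component {Kanazawa, Kyoto, Matsuyama, Nagasaki, Okayama, Sapporo, Sendai}.
From Kobe: component {Kobe}.
That's 2 components.

2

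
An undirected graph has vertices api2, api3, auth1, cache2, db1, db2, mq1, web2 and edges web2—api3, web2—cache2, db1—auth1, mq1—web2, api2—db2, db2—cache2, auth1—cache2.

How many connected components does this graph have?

1

From api2: component {api2, api3, auth1, cache2, db1, db2, mq1, web2}.
That's 1 component.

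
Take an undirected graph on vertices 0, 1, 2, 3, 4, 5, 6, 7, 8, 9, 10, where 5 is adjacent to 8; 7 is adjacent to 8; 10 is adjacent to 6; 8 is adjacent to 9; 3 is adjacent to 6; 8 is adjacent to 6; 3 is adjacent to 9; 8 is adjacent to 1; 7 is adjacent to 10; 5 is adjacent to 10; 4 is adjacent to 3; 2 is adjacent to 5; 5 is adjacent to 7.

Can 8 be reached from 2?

Yes

Explore from 2.
Distance 1: reach 5.
Distance 2: reach 7, 8, 10.
Found 8.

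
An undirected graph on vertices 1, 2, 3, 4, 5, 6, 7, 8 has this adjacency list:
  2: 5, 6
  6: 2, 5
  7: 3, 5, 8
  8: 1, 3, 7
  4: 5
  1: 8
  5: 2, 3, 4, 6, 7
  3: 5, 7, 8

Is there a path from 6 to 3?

Yes

Explore from 6.
Distance 1: reach 2, 5.
Distance 2: reach 3, 4, 7.
Found 3.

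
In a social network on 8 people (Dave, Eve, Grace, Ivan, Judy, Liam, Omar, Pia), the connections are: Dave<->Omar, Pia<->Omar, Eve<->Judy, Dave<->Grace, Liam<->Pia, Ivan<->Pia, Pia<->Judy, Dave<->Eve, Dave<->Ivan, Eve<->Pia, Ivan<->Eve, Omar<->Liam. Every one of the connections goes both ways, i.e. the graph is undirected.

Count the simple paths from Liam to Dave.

Liam–Omar–Dave
Liam–Omar–Pia–Eve–Dave
Liam–Omar–Pia–Eve–Ivan–Dave
Liam–Omar–Pia–Ivan–Dave
Liam–Omar–Pia–Ivan–Eve–Dave
Liam–Omar–Pia–Judy–Eve–Dave
Liam–Omar–Pia–Judy–Eve–Ivan–Dave
Liam–Pia–Eve–Dave
Liam–Pia–Eve–Ivan–Dave
Liam–Pia–Ivan–Dave
Liam–Pia–Ivan–Eve–Dave
Liam–Pia–Judy–Eve–Dave
Liam–Pia–Judy–Eve–Ivan–Dave
Liam–Pia–Omar–Dave

14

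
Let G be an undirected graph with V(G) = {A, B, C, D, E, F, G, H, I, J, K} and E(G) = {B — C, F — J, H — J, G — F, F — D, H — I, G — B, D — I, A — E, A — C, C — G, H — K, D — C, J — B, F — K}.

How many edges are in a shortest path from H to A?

4

Distance 0: H.
Distance 1: I, J, K.
Distance 2: B, D, F.
Distance 3: C, G.
Distance 4: A — contains A.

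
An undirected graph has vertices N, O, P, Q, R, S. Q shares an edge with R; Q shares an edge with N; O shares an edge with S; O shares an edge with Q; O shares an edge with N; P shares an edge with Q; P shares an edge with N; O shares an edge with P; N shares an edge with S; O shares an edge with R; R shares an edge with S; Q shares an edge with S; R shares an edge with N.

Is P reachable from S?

Explore from S.
Distance 1: reach N, O, Q, R.
Distance 2: reach P.
Found P.

Yes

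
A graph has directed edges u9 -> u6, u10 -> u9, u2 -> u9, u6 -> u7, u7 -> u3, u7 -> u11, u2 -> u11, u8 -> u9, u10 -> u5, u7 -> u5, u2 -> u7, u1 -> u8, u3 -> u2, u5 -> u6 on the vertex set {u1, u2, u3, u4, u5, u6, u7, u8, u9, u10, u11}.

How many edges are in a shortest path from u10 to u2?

5

Distance 0: u10.
Distance 1: u5, u9.
Distance 2: u6.
Distance 3: u7.
Distance 4: u3, u11.
Distance 5: u2 — contains u2.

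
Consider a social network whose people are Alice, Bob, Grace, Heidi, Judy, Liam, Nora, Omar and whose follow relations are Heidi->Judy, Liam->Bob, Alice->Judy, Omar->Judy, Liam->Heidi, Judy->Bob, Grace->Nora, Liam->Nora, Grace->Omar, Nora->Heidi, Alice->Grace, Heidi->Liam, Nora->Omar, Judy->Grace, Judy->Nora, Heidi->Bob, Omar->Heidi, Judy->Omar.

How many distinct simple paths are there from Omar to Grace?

Omar→Heidi→Judy→Grace
Omar→Judy→Grace

2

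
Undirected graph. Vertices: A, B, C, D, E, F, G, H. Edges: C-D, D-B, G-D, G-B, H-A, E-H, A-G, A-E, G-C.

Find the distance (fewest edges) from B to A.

Distance 0: B.
Distance 1: D, G.
Distance 2: A, C — contains A.

2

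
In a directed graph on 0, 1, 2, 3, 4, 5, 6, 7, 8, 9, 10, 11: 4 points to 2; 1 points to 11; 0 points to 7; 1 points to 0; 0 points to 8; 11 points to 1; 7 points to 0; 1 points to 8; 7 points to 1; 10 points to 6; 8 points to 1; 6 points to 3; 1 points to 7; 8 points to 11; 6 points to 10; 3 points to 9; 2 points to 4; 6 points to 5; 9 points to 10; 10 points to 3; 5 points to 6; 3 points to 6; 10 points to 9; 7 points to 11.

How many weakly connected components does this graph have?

3

From 0: component {0, 1, 7, 8, 11}.
From 2: component {2, 4}.
From 3: component {3, 5, 6, 9, 10}.
That's 3 components.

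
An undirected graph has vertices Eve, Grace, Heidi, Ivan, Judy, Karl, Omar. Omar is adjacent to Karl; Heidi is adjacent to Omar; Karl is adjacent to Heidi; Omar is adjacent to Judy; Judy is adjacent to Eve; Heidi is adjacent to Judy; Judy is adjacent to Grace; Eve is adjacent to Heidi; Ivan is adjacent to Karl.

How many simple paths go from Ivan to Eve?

Ivan–Karl–Heidi–Eve
Ivan–Karl–Heidi–Judy–Eve
Ivan–Karl–Heidi–Omar–Judy–Eve
Ivan–Karl–Omar–Heidi–Eve
Ivan–Karl–Omar–Heidi–Judy–Eve
Ivan–Karl–Omar–Judy–Eve
Ivan–Karl–Omar–Judy–Heidi–Eve

7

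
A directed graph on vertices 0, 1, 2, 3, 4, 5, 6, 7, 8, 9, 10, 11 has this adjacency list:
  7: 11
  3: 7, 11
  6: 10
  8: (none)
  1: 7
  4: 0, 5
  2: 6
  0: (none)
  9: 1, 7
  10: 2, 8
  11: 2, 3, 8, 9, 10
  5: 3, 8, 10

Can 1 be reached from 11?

Explore from 11.
Distance 1: reach 2, 3, 8, 9, 10.
Distance 2: reach 1, 6, 7.
Found 1.

Yes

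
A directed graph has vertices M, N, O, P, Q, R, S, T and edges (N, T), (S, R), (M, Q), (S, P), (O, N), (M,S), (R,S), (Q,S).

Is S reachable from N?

No

Explore from N.
Distance 1: reach T.
The search from N is exhausted; no directed path reaches S.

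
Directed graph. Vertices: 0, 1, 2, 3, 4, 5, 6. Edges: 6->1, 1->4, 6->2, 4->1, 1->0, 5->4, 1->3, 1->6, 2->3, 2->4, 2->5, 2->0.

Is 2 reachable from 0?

0 has no outgoing edges, so nothing is reachable from it.

No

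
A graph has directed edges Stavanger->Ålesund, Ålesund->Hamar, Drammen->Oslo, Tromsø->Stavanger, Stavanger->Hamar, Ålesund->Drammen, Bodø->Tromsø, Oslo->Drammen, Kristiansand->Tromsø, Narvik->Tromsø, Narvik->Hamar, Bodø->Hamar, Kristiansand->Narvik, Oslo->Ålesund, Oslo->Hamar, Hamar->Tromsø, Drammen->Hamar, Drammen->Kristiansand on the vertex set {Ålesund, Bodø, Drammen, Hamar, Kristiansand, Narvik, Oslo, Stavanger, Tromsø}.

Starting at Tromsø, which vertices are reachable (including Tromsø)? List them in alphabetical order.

Ålesund, Drammen, Hamar, Kristiansand, Narvik, Oslo, Stavanger, Tromsø

Start at Tromsø.
Its neighbours: Stavanger.
Then their neighbours: Ålesund, Hamar.
Then next layer: Drammen.
Then next layer: Kristiansand, Oslo.
Then next layer: Narvik.
Nothing further is reachable.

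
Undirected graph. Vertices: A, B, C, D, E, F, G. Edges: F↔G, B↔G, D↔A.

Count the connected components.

4

From A: component {A, D}.
From B: component {B, F, G}.
From C: component {C}.
From E: component {E}.
That's 4 components.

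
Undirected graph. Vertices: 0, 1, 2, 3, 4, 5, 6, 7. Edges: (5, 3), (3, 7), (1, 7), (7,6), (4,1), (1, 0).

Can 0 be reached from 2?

No

2 has no edges, so nothing is reachable from it.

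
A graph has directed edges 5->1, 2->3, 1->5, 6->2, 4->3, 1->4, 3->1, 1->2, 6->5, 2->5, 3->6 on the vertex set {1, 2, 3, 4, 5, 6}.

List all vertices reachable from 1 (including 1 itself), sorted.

1, 2, 3, 4, 5, 6

Start at 1.
Its neighbours: 2, 4, 5.
Then their neighbours: 3.
Then next layer: 6.
Every vertex is now reached.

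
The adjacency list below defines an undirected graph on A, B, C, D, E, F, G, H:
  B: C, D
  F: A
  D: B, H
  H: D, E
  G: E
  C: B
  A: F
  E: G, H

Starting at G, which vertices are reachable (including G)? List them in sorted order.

Start at G.
Its neighbours: E.
Then their neighbours: H.
Then next layer: D.
Then next layer: B.
Then next layer: C.
Nothing further is reachable.

B, C, D, E, G, H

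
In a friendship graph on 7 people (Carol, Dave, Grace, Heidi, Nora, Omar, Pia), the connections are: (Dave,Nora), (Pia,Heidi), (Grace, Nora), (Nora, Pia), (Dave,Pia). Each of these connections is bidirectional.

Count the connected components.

3

From Carol: component {Carol}.
From Dave: component {Dave, Grace, Heidi, Nora, Pia}.
From Omar: component {Omar}.
That's 3 components.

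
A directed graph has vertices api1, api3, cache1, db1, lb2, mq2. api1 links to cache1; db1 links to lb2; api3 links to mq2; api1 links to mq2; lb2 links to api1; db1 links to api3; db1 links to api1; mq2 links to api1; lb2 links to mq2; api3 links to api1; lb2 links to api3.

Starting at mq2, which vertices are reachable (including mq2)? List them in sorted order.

api1, cache1, mq2

Start at mq2.
Its neighbours: api1.
Then their neighbours: cache1.
Nothing further is reachable.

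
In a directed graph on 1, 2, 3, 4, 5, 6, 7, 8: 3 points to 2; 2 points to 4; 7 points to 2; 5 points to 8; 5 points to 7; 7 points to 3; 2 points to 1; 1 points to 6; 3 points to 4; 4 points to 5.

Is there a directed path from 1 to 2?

No

Explore from 1.
Distance 1: reach 6.
The search from 1 is exhausted; no directed path reaches 2.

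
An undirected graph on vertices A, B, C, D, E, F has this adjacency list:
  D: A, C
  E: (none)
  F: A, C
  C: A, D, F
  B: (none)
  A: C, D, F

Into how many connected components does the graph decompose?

From A: component {A, C, D, F}.
From B: component {B}.
From E: component {E}.
That's 3 components.

3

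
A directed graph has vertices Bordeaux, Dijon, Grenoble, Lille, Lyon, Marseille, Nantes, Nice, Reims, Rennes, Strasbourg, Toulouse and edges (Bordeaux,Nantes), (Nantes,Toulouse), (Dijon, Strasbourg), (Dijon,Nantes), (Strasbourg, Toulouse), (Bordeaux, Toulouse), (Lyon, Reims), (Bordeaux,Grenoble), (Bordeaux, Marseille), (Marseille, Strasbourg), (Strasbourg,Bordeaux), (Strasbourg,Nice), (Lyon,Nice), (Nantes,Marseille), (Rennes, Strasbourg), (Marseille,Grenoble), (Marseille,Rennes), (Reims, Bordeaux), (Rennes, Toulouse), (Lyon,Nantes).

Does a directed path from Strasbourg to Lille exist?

Explore from Strasbourg.
Distance 1: reach Bordeaux, Nice, Toulouse.
Distance 2: reach Grenoble, Marseille, Nantes.
Distance 3: reach Rennes.
The search from Strasbourg is exhausted; no directed path reaches Lille.

No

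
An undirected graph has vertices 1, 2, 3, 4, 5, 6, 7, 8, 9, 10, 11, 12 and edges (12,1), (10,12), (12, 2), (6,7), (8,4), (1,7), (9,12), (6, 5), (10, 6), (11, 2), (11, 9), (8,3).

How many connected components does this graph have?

From 1: component {1, 2, 5, 6, 7, 9, 10, 11, 12}.
From 3: component {3, 4, 8}.
That's 2 components.

2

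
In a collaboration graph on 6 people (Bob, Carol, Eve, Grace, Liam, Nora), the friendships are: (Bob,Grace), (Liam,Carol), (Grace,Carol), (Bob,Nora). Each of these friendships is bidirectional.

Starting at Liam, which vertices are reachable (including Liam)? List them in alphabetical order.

Bob, Carol, Grace, Liam, Nora

Start at Liam.
Its neighbours: Carol.
Then their neighbours: Grace.
Then next layer: Bob.
Then next layer: Nora.
Nothing further is reachable.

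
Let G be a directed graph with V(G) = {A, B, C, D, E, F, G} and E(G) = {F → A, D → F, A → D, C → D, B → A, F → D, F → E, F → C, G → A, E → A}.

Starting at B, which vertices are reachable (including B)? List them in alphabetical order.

A, B, C, D, E, F

Start at B.
Its neighbours: A.
Then their neighbours: D.
Then next layer: F.
Then next layer: C, E.
Nothing further is reachable.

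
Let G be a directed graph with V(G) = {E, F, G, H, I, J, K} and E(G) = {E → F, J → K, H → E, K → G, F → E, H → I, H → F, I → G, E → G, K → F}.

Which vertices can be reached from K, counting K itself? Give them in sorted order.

Start at K.
Its neighbours: F, G.
Then their neighbours: E.
Nothing further is reachable.

E, F, G, K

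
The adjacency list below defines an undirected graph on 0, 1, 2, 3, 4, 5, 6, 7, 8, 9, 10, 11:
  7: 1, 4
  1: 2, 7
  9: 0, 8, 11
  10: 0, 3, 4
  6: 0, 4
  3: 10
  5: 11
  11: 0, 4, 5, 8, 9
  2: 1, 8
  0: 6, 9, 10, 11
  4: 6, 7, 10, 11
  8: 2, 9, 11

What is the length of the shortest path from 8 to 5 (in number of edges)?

Distance 0: 8.
Distance 1: 2, 9, 11.
Distance 2: 0, 1, 4, 5 — contains 5.

2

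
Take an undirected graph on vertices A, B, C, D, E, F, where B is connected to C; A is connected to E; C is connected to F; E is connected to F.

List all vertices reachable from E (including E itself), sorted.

Start at E.
Its neighbours: A, F.
Then their neighbours: C.
Then next layer: B.
Nothing further is reachable.

A, B, C, E, F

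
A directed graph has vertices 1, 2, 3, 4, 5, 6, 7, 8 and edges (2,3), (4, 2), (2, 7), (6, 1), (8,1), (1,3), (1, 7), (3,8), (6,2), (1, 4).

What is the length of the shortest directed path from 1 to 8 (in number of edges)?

Distance 0: 1.
Distance 1: 3, 4, 7.
Distance 2: 2, 8 — contains 8.

2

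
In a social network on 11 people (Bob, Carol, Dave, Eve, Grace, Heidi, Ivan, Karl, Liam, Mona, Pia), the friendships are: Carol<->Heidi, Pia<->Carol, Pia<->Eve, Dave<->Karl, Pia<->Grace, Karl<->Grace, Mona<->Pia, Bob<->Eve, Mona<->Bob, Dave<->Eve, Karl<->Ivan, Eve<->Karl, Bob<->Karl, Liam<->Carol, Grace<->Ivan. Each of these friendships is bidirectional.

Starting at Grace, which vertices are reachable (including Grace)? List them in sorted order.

Bob, Carol, Dave, Eve, Grace, Heidi, Ivan, Karl, Liam, Mona, Pia

Start at Grace.
Its neighbours: Ivan, Karl, Pia.
Then their neighbours: Bob, Carol, Dave, Eve, Mona.
Then next layer: Heidi, Liam.
Every vertex is now reached.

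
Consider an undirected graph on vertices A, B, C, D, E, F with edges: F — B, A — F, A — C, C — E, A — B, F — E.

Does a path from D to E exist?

No

D has no edges, so nothing is reachable from it.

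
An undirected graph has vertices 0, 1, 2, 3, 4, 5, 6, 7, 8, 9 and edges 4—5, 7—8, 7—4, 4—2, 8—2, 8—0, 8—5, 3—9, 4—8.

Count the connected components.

4

From 0: component {0, 2, 4, 5, 7, 8}.
From 1: component {1}.
From 3: component {3, 9}.
From 6: component {6}.
That's 4 components.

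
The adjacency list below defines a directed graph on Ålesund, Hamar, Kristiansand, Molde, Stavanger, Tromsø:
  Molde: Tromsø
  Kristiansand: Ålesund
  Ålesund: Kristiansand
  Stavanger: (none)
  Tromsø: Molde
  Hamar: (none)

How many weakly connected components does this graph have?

4

From Ålesund: component {Ålesund, Kristiansand}.
From Hamar: component {Hamar}.
From Molde: component {Molde, Tromsø}.
From Stavanger: component {Stavanger}.
That's 4 components.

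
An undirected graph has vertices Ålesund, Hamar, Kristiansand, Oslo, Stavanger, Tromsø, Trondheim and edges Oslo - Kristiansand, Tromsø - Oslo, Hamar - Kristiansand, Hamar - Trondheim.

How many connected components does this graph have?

From Ålesund: component {Ålesund}.
From Hamar: component {Hamar, Kristiansand, Oslo, Tromsø, Trondheim}.
From Stavanger: component {Stavanger}.
That's 3 components.

3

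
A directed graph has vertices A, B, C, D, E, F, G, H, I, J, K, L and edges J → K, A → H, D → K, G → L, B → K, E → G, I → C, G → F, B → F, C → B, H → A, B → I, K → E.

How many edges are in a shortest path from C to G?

Distance 0: C.
Distance 1: B.
Distance 2: F, I, K.
Distance 3: E.
Distance 4: G — contains G.

4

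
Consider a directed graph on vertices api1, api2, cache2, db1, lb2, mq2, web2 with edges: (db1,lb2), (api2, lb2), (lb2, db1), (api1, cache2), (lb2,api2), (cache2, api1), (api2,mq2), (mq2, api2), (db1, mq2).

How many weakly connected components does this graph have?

3

From api1: component {api1, cache2}.
From api2: component {api2, db1, lb2, mq2}.
From web2: component {web2}.
That's 3 components.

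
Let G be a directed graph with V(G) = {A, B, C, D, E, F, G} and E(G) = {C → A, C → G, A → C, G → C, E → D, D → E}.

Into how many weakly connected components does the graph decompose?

4

From A: component {A, C, G}.
From B: component {B}.
From D: component {D, E}.
From F: component {F}.
That's 4 components.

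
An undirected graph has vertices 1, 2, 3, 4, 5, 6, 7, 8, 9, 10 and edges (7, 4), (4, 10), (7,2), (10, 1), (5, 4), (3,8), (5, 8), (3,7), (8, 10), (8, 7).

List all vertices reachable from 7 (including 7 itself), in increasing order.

Start at 7.
Its neighbours: 2, 3, 4, 8.
Then their neighbours: 5, 10.
Then next layer: 1.
Nothing further is reachable.

1, 2, 3, 4, 5, 7, 8, 10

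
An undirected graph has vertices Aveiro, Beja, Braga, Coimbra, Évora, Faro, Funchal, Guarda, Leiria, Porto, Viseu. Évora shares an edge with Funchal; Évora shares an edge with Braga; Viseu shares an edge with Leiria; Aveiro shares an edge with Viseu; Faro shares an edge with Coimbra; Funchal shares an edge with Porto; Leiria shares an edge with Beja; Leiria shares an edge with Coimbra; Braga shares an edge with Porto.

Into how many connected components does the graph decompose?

From Aveiro: component {Aveiro, Beja, Coimbra, Faro, Leiria, Viseu}.
From Braga: component {Braga, Évora, Funchal, Porto}.
From Guarda: component {Guarda}.
That's 3 components.

3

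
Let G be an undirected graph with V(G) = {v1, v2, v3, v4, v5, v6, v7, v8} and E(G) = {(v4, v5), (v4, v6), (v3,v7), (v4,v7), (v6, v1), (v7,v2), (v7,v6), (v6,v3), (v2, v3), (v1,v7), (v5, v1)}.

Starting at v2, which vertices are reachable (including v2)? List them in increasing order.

v1, v2, v3, v4, v5, v6, v7

Start at v2.
Its neighbours: v3, v7.
Then their neighbours: v1, v4, v6.
Then next layer: v5.
Nothing further is reachable.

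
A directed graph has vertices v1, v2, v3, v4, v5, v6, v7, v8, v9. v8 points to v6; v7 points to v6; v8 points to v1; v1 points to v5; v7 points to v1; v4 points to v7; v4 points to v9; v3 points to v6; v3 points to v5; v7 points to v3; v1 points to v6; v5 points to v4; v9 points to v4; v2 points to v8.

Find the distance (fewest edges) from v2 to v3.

6

Distance 0: v2.
Distance 1: v8.
Distance 2: v1, v6.
Distance 3: v5.
Distance 4: v4.
Distance 5: v7, v9.
Distance 6: v3 — contains v3.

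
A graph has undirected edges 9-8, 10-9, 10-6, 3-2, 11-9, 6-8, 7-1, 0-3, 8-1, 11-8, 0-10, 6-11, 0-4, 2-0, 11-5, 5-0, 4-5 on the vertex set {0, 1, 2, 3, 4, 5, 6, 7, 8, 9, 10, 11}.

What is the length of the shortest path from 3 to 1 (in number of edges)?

5

Distance 0: 3.
Distance 1: 0, 2.
Distance 2: 4, 5, 10.
Distance 3: 6, 9, 11.
Distance 4: 8.
Distance 5: 1 — contains 1.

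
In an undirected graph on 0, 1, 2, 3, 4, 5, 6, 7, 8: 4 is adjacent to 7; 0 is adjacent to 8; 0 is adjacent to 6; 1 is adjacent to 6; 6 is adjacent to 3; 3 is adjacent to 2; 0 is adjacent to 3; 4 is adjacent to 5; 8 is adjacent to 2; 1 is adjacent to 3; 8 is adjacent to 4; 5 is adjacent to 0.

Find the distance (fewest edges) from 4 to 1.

4

Distance 0: 4.
Distance 1: 5, 7, 8.
Distance 2: 0, 2.
Distance 3: 3, 6.
Distance 4: 1 — contains 1.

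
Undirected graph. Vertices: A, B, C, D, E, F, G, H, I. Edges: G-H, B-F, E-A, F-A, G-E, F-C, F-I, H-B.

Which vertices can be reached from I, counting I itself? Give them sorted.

A, B, C, E, F, G, H, I

Start at I.
Its neighbours: F.
Then their neighbours: A, B, C.
Then next layer: E, H.
Then next layer: G.
Nothing further is reachable.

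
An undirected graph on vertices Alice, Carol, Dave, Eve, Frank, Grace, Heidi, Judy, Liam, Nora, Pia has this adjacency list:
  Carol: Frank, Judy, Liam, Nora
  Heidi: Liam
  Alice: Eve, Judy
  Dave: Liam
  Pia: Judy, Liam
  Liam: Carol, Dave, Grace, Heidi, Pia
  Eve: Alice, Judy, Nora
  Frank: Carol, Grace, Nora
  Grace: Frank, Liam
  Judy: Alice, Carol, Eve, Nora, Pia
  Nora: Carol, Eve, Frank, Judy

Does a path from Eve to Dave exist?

Yes

Explore from Eve.
Distance 1: reach Alice, Judy, Nora.
Distance 2: reach Carol, Frank, Pia.
Distance 3: reach Grace, Liam.
Distance 4: reach Dave, Heidi.
Found Dave.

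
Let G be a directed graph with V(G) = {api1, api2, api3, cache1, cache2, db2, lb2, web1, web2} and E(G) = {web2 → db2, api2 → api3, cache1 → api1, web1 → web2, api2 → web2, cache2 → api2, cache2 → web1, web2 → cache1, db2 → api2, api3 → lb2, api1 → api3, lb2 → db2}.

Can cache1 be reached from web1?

Yes

Explore from web1.
Distance 1: reach web2.
Distance 2: reach cache1, db2.
Found cache1.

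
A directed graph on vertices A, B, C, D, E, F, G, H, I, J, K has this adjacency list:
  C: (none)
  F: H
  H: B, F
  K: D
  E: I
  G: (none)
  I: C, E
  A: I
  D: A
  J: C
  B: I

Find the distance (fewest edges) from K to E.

Distance 0: K.
Distance 1: D.
Distance 2: A.
Distance 3: I.
Distance 4: C, E — contains E.

4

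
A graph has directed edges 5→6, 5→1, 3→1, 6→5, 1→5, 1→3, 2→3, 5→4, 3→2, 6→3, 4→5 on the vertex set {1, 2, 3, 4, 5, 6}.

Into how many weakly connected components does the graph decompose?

1

From 1: component {1, 2, 3, 4, 5, 6}.
That's 1 component.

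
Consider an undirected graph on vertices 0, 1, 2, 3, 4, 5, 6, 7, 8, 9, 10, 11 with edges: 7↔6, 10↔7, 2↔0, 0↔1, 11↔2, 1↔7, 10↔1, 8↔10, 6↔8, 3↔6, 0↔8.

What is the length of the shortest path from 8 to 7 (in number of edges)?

2

Distance 0: 8.
Distance 1: 0, 6, 10.
Distance 2: 1, 2, 3, 7 — contains 7.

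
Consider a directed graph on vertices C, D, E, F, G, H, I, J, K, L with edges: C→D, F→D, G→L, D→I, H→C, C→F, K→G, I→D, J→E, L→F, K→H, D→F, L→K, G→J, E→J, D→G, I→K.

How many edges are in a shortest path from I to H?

2

Distance 0: I.
Distance 1: D, K.
Distance 2: F, G, H — contains H.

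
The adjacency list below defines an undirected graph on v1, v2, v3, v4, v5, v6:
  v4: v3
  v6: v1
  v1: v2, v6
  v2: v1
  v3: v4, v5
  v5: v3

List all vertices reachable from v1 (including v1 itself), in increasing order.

v1, v2, v6

Start at v1.
Its neighbours: v2, v6.
Nothing further is reachable.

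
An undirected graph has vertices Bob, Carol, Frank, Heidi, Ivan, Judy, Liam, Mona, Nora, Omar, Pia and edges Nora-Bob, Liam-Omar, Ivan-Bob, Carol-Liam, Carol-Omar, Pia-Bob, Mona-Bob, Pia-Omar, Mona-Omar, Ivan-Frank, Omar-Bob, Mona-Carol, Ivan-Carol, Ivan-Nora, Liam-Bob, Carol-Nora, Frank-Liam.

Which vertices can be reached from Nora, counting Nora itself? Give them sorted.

Start at Nora.
Its neighbours: Bob, Carol, Ivan.
Then their neighbours: Frank, Liam, Mona, Omar, Pia.
Nothing further is reachable.

Bob, Carol, Frank, Ivan, Liam, Mona, Nora, Omar, Pia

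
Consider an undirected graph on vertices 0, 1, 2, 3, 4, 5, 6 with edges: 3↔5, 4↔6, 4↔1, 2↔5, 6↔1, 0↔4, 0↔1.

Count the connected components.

From 0: component {0, 1, 4, 6}.
From 2: component {2, 3, 5}.
That's 2 components.

2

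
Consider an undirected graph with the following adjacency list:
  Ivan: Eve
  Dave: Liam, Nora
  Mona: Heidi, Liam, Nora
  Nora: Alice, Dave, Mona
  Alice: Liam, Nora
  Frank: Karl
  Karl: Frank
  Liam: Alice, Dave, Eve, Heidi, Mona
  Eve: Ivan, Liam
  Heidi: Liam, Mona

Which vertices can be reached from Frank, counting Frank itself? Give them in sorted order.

Start at Frank.
Its neighbours: Karl.
Nothing further is reachable.

Frank, Karl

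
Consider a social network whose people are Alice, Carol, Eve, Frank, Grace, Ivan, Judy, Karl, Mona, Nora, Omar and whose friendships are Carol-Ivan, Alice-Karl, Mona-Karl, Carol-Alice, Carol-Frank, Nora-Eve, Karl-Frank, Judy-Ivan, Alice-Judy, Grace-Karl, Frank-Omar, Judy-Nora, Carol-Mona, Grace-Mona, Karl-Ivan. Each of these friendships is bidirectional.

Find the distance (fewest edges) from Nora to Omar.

5

Distance 0: Nora.
Distance 1: Eve, Judy.
Distance 2: Alice, Ivan.
Distance 3: Carol, Karl.
Distance 4: Frank, Grace, Mona.
Distance 5: Omar — contains Omar.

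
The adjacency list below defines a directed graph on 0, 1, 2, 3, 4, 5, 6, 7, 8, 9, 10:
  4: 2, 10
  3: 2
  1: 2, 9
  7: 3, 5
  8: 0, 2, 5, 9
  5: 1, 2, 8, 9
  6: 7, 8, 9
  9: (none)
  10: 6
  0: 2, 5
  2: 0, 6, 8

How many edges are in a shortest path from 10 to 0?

3

Distance 0: 10.
Distance 1: 6.
Distance 2: 7, 8, 9.
Distance 3: 0, 2, 3, 5 — contains 0.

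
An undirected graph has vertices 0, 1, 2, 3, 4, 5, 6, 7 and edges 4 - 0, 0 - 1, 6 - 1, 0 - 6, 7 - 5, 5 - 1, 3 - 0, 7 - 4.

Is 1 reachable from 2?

No

2 has no edges, so nothing is reachable from it.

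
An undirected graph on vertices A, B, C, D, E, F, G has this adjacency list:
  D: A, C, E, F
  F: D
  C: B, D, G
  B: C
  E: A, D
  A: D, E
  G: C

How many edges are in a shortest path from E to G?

Distance 0: E.
Distance 1: A, D.
Distance 2: C, F.
Distance 3: B, G — contains G.

3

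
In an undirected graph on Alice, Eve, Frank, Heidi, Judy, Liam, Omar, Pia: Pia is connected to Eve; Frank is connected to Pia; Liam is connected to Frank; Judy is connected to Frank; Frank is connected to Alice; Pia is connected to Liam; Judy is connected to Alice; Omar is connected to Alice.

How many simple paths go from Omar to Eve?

4

Omar–Alice–Frank–Liam–Pia–Eve
Omar–Alice–Frank–Pia–Eve
Omar–Alice–Judy–Frank–Liam–Pia–Eve
Omar–Alice–Judy–Frank–Pia–Eve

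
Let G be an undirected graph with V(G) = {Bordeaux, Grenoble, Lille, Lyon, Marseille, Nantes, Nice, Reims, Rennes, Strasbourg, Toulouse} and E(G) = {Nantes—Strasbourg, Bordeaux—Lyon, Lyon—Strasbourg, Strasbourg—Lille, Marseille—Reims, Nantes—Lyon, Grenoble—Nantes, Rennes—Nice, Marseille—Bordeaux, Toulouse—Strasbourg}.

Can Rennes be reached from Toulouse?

No

Explore from Toulouse.
Distance 1: reach Strasbourg.
Distance 2: reach Lille, Lyon, Nantes.
Distance 3: reach Bordeaux, Grenoble.
Distance 4: reach Marseille.
Distance 5: reach Reims.
The search is exhausted without reaching Rennes; it lies in a different component.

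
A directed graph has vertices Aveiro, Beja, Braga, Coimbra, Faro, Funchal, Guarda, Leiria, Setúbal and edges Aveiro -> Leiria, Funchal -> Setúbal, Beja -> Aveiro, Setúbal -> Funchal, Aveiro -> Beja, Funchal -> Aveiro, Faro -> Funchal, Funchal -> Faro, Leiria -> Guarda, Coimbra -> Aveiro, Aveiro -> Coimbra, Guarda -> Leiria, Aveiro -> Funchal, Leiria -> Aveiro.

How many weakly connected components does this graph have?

From Aveiro: component {Aveiro, Beja, Coimbra, Faro, Funchal, Guarda, Leiria, Setúbal}.
From Braga: component {Braga}.
That's 2 components.

2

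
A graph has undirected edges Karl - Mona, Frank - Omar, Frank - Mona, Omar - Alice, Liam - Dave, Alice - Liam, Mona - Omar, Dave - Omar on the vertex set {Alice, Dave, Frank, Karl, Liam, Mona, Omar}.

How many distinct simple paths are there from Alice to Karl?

Alice–Liam–Dave–Omar–Frank–Mona–Karl
Alice–Liam–Dave–Omar–Mona–Karl
Alice–Omar–Frank–Mona–Karl
Alice–Omar–Mona–Karl

4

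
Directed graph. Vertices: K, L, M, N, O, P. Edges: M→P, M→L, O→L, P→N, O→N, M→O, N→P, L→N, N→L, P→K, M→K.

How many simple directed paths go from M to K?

M→K
M→L→N→P→K
M→O→L→N→P→K
M→O→N→P→K
M→P→K

5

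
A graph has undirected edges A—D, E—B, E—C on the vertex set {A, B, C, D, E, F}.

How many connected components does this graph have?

3

From A: component {A, D}.
From B: component {B, C, E}.
From F: component {F}.
That's 3 components.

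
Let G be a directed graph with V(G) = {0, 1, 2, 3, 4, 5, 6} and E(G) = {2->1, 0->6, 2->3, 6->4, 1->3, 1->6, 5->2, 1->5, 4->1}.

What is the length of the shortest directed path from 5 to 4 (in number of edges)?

Distance 0: 5.
Distance 1: 2.
Distance 2: 1, 3.
Distance 3: 6.
Distance 4: 4 — contains 4.

4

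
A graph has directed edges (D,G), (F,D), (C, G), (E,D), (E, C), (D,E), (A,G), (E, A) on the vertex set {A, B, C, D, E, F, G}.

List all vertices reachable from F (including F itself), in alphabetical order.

A, C, D, E, F, G

Start at F.
Its neighbours: D.
Then their neighbours: E, G.
Then next layer: A, C.
Nothing further is reachable.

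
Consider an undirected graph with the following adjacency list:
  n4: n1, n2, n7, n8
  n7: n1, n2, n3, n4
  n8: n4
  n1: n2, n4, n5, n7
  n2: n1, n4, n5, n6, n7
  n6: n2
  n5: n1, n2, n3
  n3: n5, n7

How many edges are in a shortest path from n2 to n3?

Distance 0: n2.
Distance 1: n1, n4, n5, n6, n7.
Distance 2: n3, n8 — contains n3.

2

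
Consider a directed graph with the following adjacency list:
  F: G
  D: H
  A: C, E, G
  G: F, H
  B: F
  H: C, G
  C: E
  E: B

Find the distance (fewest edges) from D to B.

Distance 0: D.
Distance 1: H.
Distance 2: C, G.
Distance 3: E, F.
Distance 4: B — contains B.

4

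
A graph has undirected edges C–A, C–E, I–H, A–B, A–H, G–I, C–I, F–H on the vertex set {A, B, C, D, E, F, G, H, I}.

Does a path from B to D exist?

Explore from B.
Distance 1: reach A.
Distance 2: reach C, H.
Distance 3: reach E, F, I.
Distance 4: reach G.
The search is exhausted without reaching D; it lies in a different component.

No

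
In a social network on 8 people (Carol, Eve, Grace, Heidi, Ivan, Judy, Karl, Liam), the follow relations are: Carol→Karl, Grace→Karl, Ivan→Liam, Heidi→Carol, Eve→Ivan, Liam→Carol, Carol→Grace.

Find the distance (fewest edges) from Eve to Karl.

4

Distance 0: Eve.
Distance 1: Ivan.
Distance 2: Liam.
Distance 3: Carol.
Distance 4: Grace, Karl — contains Karl.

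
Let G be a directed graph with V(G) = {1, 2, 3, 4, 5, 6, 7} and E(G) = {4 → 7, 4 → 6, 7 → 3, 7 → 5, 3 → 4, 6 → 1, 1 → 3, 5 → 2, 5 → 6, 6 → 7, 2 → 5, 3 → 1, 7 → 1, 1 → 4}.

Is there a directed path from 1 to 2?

Explore from 1.
Distance 1: reach 3, 4.
Distance 2: reach 6, 7.
Distance 3: reach 5.
Distance 4: reach 2.
Found 2.

Yes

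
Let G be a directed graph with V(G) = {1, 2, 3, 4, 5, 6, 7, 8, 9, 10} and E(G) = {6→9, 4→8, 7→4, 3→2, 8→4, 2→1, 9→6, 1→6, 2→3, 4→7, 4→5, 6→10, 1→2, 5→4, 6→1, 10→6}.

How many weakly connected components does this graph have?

From 1: component {1, 2, 3, 6, 9, 10}.
From 4: component {4, 5, 7, 8}.
That's 2 components.

2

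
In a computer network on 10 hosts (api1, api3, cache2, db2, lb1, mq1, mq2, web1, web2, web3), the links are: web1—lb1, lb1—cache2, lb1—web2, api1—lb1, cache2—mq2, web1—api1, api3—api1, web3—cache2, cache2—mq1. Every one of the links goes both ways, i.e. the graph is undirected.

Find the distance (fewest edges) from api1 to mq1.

Distance 0: api1.
Distance 1: api3, lb1, web1.
Distance 2: cache2, web2.
Distance 3: mq1, mq2, web3 — contains mq1.

3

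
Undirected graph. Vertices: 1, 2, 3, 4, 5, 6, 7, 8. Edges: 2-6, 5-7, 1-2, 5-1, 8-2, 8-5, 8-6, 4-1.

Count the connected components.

2

From 1: component {1, 2, 4, 5, 6, 7, 8}.
From 3: component {3}.
That's 2 components.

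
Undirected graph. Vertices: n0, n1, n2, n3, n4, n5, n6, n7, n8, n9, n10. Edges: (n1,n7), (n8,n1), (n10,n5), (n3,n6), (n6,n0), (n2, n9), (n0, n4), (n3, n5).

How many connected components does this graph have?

3

From n0: component {n0, n3, n4, n5, n6, n10}.
From n1: component {n1, n7, n8}.
From n2: component {n2, n9}.
That's 3 components.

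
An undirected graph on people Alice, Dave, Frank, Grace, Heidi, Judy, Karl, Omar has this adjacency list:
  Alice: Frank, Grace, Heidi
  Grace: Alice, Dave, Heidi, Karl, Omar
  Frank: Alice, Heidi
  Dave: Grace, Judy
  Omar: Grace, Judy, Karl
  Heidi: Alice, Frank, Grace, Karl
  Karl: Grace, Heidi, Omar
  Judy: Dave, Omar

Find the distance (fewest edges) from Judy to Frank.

4

Distance 0: Judy.
Distance 1: Dave, Omar.
Distance 2: Grace, Karl.
Distance 3: Alice, Heidi.
Distance 4: Frank — contains Frank.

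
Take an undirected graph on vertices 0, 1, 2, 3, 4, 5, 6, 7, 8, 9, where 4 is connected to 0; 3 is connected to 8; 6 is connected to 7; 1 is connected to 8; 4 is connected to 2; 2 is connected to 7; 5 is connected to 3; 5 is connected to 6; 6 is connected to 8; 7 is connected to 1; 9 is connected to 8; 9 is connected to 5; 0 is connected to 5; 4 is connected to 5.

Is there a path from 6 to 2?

Yes

Explore from 6.
Distance 1: reach 5, 7, 8.
Distance 2: reach 0, 1, 2, 3, 4, 9.
Found 2.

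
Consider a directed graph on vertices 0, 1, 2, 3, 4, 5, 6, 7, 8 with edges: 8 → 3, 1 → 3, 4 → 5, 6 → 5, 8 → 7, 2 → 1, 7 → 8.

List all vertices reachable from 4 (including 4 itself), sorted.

4, 5

Start at 4.
Its neighbours: 5.
Nothing further is reachable.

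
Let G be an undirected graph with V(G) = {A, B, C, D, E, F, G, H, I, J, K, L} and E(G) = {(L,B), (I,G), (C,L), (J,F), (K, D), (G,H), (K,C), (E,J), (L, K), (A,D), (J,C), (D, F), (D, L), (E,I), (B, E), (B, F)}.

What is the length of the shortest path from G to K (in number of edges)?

5

Distance 0: G.
Distance 1: H, I.
Distance 2: E.
Distance 3: B, J.
Distance 4: C, F, L.
Distance 5: D, K — contains K.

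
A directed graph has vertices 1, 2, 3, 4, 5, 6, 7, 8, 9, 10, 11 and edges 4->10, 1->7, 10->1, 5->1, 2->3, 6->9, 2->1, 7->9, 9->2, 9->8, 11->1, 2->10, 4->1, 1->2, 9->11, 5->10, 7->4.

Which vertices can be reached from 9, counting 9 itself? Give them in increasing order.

Start at 9.
Its neighbours: 2, 8, 11.
Then their neighbours: 1, 3, 10.
Then next layer: 7.
Then next layer: 4.
Nothing further is reachable.

1, 2, 3, 4, 7, 8, 9, 10, 11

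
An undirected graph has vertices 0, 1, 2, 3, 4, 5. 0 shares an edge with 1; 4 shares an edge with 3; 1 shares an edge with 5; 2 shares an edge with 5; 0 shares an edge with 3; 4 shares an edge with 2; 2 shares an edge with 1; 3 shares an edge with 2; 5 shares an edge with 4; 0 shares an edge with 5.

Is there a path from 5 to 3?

Yes

Explore from 5.
Distance 1: reach 0, 1, 2, 4.
Distance 2: reach 3.
Found 3.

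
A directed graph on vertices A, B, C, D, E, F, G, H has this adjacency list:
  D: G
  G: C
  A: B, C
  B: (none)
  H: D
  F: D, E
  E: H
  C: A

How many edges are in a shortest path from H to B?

5

Distance 0: H.
Distance 1: D.
Distance 2: G.
Distance 3: C.
Distance 4: A.
Distance 5: B — contains B.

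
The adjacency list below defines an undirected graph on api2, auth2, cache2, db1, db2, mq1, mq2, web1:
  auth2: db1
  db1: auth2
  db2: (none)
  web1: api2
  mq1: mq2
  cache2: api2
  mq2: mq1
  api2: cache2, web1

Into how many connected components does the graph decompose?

4

From api2: component {api2, cache2, web1}.
From auth2: component {auth2, db1}.
From db2: component {db2}.
From mq1: component {mq1, mq2}.
That's 4 components.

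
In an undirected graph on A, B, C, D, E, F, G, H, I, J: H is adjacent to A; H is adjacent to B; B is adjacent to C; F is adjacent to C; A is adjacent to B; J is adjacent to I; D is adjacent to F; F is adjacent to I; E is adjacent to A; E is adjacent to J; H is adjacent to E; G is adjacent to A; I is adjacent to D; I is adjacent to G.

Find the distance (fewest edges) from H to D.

Distance 0: H.
Distance 1: A, B, E.
Distance 2: C, G, J.
Distance 3: F, I.
Distance 4: D — contains D.

4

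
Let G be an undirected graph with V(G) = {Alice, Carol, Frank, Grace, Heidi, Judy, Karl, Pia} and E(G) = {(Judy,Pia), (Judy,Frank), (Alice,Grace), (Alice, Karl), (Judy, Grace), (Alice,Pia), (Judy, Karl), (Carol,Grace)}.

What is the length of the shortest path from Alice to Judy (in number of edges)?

2

Distance 0: Alice.
Distance 1: Grace, Karl, Pia.
Distance 2: Carol, Judy — contains Judy.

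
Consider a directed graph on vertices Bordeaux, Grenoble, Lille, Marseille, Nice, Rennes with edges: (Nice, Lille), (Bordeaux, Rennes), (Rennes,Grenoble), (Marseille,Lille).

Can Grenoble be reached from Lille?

No

Lille has no outgoing edges, so nothing is reachable from it.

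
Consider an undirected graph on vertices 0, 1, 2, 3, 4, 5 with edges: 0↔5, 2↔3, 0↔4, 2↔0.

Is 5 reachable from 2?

Yes

Explore from 2.
Distance 1: reach 0, 3.
Distance 2: reach 4, 5.
Found 5.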